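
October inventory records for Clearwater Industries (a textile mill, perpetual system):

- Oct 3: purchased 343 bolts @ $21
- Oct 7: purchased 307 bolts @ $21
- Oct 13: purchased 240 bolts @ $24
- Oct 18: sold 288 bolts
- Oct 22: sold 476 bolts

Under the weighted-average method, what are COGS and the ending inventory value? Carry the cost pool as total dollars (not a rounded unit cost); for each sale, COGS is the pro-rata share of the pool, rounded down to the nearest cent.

COGS = $16,662.06; ending inventory = $2,747.94

After Oct 3: 343 on hand, pool $7,203.00 (≈ $21.0000 each)
After Oct 7: 650 on hand, pool $13,650.00 (≈ $21.0000 each)
After Oct 13: 890 on hand, pool $19,410.00 (≈ $21.8090 each)
Oct 18, sell 288: 288/890 × $19,410.00 → $6,280.98
Oct 22, sell 476: 476/602 × $13,129.02 → $10,381.08
Total COGS = $6,280.98 + $10,381.08 = $16,662.06
Ending inventory (cost pool remaining) = $2,747.94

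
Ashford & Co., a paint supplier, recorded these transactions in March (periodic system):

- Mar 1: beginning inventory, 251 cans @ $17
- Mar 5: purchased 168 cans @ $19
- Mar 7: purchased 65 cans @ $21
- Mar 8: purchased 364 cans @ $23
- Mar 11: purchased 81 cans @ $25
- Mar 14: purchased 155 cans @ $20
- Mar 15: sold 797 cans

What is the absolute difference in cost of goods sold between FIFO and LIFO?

$1,347

FIFO COGS: 251 @ $17 + 168 @ $19 + 65 @ $21 + 313 @ $23 = $16,023
LIFO COGS: 155 @ $20 + 81 @ $25 + 364 @ $23 + 65 @ $21 + 132 @ $19 = $17,370
Difference = |$16,023 − $17,370| = $1,347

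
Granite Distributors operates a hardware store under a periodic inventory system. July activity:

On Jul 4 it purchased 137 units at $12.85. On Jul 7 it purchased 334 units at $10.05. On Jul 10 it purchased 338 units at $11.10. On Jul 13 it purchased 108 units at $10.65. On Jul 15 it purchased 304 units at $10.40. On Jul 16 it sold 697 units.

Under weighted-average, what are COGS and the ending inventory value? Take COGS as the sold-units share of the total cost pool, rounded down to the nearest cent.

Jul 16, sell 697: 697/1221 × $13,180.75 → $7,524.14
Ending inventory (cost pool remaining) = $5,656.61
Check: goods available $13,180.75 = COGS $7,524.14 + ending $5,656.61

COGS = $7,524.14; ending inventory = $5,656.61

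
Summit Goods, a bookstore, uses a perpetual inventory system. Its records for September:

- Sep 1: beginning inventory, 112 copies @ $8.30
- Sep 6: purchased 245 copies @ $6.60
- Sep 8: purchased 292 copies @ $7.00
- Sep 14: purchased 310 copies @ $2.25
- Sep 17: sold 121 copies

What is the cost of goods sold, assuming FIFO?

Sep 17, 121 sold [FIFO — oldest first]: 112 @ $8.30 + 9 @ $6.60 = $989.00
Ending inventory: 236 @ $6.60 + 292 @ $7.00 + 310 @ $2.25 = $4,299.10

COGS = $989.00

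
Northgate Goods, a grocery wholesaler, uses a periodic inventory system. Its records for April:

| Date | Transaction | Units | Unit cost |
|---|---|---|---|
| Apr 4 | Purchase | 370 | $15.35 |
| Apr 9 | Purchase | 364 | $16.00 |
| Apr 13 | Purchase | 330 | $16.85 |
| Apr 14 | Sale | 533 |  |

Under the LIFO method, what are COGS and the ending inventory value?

Apr 14, 533 sold [LIFO — newest first]: 330 @ $16.85 + 203 @ $16.00 = $8,808.50
Ending inventory: 370 @ $15.35 + 161 @ $16.00 = $8,255.50
Check: goods available $17,064.00 = COGS $8,808.50 + ending $8,255.50

COGS = $8,808.50; ending inventory = $8,255.50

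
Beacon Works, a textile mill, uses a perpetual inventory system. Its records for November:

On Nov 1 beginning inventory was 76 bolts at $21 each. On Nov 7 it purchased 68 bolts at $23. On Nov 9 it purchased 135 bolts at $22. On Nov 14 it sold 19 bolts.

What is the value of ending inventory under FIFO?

Nov 14, 19 sold [FIFO — oldest first]: 19 @ $21 = $399
Ending inventory: 57 @ $21 + 68 @ $23 + 135 @ $22 = $5,731

Ending inventory = $5,731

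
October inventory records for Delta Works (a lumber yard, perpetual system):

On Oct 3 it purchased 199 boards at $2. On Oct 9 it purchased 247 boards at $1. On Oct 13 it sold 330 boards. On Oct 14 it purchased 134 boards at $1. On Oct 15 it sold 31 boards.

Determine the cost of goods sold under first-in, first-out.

Oct 13, 330 sold [FIFO — oldest first]: 199 @ $2 + 131 @ $1 = $529
Oct 15, 31 sold [FIFO — oldest first]: 31 @ $1 = $31
Total COGS = $529 + $31 = $560
Ending inventory: 85 @ $1 + 134 @ $1 = $219

COGS = $560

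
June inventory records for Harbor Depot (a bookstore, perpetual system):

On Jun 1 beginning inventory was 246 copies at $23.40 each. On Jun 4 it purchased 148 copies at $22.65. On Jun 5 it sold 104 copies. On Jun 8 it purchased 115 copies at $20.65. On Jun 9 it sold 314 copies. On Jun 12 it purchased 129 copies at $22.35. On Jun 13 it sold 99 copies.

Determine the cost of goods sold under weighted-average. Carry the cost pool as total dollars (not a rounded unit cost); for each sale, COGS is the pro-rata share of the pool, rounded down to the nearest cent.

After Jun 1: 246 on hand, pool $5,756.40 (≈ $23.4000 each)
After Jun 4: 394 on hand, pool $9,108.60 (≈ $23.1183 each)
Jun 5, sell 104: 104/394 × $9,108.60 → $2,404.30
After Jun 8: 405 on hand, pool $9,079.05 (≈ $22.4174 each)
Jun 9, sell 314: 314/405 × $9,079.05 → $7,039.06
After Jun 12: 220 on hand, pool $4,923.14 (≈ $22.3779 each)
Jun 13, sell 99: 99/220 × $4,923.14 → $2,215.41
Total COGS = $2,404.30 + $7,039.06 + $2,215.41 = $11,658.77
Ending inventory (cost pool remaining) = $2,707.73

COGS = $11,658.77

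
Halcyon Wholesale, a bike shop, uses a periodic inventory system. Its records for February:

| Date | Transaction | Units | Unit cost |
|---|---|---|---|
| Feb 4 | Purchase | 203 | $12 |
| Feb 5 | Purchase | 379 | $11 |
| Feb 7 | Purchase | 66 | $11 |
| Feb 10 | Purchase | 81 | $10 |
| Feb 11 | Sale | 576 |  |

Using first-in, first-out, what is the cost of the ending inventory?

Feb 11, 576 sold [FIFO — oldest first]: 203 @ $12 + 373 @ $11 = $6,539
Ending inventory: 6 @ $11 + 66 @ $11 + 81 @ $10 = $1,602

Ending inventory = $1,602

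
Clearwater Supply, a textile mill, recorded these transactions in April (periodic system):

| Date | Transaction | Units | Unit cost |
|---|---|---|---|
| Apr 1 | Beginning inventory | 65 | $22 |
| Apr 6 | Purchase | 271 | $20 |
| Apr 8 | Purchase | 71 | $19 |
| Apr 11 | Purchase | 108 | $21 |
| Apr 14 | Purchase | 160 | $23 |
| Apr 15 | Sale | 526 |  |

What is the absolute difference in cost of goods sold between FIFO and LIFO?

FIFO COGS: 65 @ $22 + 271 @ $20 + 71 @ $19 + 108 @ $21 + 11 @ $23 = $10,720
LIFO COGS: 160 @ $23 + 108 @ $21 + 71 @ $19 + 187 @ $20 = $11,037
Difference = |$10,720 − $11,037| = $317

$317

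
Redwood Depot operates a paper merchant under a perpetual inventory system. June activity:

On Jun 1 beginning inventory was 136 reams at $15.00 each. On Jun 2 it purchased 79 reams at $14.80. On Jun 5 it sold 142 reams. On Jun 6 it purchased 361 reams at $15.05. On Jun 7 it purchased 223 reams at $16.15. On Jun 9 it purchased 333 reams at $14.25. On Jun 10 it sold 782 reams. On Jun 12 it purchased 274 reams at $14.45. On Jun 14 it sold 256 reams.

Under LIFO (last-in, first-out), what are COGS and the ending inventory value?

Jun 5, 142 sold [LIFO — newest first]: 79 @ $14.80 + 63 @ $15.00 = $2,114.20
Jun 10, 782 sold [LIFO — newest first]: 333 @ $14.25 + 223 @ $16.15 + 226 @ $15.05 = $11,748.00
Jun 14, 256 sold [LIFO — newest first]: 256 @ $14.45 = $3,699.20
Total COGS = $2,114.20 + $11,748.00 + $3,699.20 = $17,561.40
Ending inventory: 73 @ $15.00 + 135 @ $15.05 + 18 @ $14.45 = $3,386.85

COGS = $17,561.40; ending inventory = $3,386.85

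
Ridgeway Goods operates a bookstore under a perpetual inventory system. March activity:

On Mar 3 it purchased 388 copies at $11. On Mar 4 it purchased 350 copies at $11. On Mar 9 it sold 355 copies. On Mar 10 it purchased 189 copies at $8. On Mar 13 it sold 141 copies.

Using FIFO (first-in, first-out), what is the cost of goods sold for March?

Mar 9, 355 sold [FIFO — oldest first]: 355 @ $11 = $3,905
Mar 13, 141 sold [FIFO — oldest first]: 33 @ $11 + 108 @ $11 = $1,551
Total COGS = $3,905 + $1,551 = $5,456
Ending inventory: 242 @ $11 + 189 @ $8 = $4,174

COGS = $5,456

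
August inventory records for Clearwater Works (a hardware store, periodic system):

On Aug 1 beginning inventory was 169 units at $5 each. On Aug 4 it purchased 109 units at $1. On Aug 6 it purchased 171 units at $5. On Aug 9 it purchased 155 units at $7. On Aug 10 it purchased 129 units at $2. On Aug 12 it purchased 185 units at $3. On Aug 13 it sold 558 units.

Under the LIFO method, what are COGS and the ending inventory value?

COGS = $2,343; ending inventory = $1,364

Aug 13, 558 sold [LIFO — newest first]: 185 @ $3 + 129 @ $2 + 155 @ $7 + 89 @ $5 = $2,343
Ending inventory: 169 @ $5 + 109 @ $1 + 82 @ $5 = $1,364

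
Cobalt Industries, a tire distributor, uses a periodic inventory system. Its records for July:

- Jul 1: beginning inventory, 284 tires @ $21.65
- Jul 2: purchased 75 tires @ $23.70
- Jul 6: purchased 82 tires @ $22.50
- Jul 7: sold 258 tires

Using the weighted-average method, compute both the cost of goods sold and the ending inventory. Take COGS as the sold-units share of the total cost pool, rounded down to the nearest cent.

COGS = $5,716.42; ending inventory = $4,054.68

Jul 7, sell 258: 258/441 × $9,771.10 → $5,716.42
Ending inventory (cost pool remaining) = $4,054.68
Check: goods available $9,771.10 = COGS $5,716.42 + ending $4,054.68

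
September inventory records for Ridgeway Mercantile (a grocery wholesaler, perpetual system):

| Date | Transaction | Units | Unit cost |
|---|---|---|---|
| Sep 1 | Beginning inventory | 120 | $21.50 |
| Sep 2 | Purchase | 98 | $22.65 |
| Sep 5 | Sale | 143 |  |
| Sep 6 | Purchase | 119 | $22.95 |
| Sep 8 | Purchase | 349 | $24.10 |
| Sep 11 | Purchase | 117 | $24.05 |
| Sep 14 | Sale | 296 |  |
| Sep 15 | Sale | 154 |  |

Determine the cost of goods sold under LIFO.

Sep 5, 143 sold [LIFO — newest first]: 98 @ $22.65 + 45 @ $21.50 = $3,187.20
Sep 14, 296 sold [LIFO — newest first]: 117 @ $24.05 + 179 @ $24.10 = $7,127.75
Sep 15, 154 sold [LIFO — newest first]: 154 @ $24.10 = $3,711.40
Total COGS = $3,187.20 + $7,127.75 + $3,711.40 = $14,026.35
Ending inventory: 75 @ $21.50 + 119 @ $22.95 + 16 @ $24.10 = $4,729.15

COGS = $14,026.35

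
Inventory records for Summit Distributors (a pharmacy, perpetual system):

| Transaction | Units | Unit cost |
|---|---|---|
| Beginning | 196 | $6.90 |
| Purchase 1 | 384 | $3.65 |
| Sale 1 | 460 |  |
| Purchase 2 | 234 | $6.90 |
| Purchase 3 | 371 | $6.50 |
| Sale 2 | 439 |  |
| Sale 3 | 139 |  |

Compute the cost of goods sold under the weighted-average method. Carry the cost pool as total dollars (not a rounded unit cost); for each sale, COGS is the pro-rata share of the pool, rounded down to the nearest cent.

After Beginning: 196 on hand, pool $1,352.40 (≈ $6.9000 each)
After Purchase 1: 580 on hand, pool $2,754.00 (≈ $4.7483 each)
Sale 1, sell 460: 460/580 × $2,754.00 → $2,184.20
After Purchase 2: 354 on hand, pool $2,184.40 (≈ $6.1706 each)
After Purchase 3: 725 on hand, pool $4,595.90 (≈ $6.3392 each)
Sale 2, sell 439: 439/725 × $4,595.90 → $2,782.89
Sale 3, sell 139: 139/286 × $1,813.01 → $881.14
Total COGS = $2,184.20 + $2,782.89 + $881.14 = $5,848.23
Ending inventory (cost pool remaining) = $931.87
Check: goods available $6,780.10 = COGS $5,848.23 + ending $931.87

COGS = $5,848.23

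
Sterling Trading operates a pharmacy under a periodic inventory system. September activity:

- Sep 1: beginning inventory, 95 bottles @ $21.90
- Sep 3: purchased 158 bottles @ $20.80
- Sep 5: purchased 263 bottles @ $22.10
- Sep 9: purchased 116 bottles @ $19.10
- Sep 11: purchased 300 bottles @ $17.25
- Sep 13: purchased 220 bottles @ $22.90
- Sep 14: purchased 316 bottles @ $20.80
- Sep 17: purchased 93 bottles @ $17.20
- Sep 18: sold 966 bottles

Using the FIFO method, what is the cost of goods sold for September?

Sep 18, 966 sold [FIFO — oldest first]: 95 @ $21.90 + 158 @ $20.80 + 263 @ $22.10 + 116 @ $19.10 + 300 @ $17.25 + 34 @ $22.90 = $19,348.40
Ending inventory: 186 @ $22.90 + 316 @ $20.80 + 93 @ $17.20 = $12,431.80
Check: goods available $31,780.20 = COGS $19,348.40 + ending $12,431.80

COGS = $19,348.40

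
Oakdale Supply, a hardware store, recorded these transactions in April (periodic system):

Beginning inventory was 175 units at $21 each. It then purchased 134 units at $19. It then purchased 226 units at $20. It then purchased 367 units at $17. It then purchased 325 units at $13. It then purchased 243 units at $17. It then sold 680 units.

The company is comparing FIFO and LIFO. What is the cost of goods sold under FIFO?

FIFO COGS: 175 @ $21 + 134 @ $19 + 226 @ $20 + 145 @ $17 = $13,206
LIFO COGS: 243 @ $17 + 325 @ $13 + 112 @ $17 = $10,260

COGS = $13,206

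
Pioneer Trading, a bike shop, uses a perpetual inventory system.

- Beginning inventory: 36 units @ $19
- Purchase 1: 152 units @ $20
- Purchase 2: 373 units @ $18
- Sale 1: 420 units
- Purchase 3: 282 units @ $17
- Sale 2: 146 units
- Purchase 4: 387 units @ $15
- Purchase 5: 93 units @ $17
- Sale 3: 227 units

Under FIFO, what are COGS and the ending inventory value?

Sale 1 (420) [FIFO — oldest first]: 36 @ $19 + 152 @ $20 + 232 @ $18 = $7,900
Sale 2 (146) [FIFO — oldest first]: 141 @ $18 + 5 @ $17 = $2,623
Sale 3 (227) [FIFO — oldest first]: 227 @ $17 = $3,859
Total COGS = $7,900 + $2,623 + $3,859 = $14,382
Ending inventory: 50 @ $17 + 387 @ $15 + 93 @ $17 = $8,236
Check: goods available $22,618 = COGS $14,382 + ending $8,236

COGS = $14,382; ending inventory = $8,236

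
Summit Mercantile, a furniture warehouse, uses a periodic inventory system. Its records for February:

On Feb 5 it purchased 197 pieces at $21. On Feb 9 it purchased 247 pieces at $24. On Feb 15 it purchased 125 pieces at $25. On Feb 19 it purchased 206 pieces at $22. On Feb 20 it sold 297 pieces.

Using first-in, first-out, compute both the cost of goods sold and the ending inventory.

COGS = $6,537; ending inventory = $11,185

Feb 20, 297 sold [FIFO — oldest first]: 197 @ $21 + 100 @ $24 = $6,537
Ending inventory: 147 @ $24 + 125 @ $25 + 206 @ $22 = $11,185
Check: goods available $17,722 = COGS $6,537 + ending $11,185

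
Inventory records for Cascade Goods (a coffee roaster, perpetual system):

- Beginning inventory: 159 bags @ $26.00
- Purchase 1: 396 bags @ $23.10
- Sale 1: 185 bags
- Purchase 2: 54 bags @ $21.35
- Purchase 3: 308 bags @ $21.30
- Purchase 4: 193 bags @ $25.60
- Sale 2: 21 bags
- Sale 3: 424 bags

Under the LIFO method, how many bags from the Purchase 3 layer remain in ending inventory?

Sale 1 (185) [LIFO — newest first]: 185 @ $23.10 = $4,273.50
Sale 2 (21) [LIFO — newest first]: 21 @ $25.60 = $537.60
Sale 3 (424) [LIFO — newest first]: 172 @ $25.60 + 252 @ $21.30 = $9,770.80
Total COGS = $4,273.50 + $537.60 + $9,770.80 = $14,581.90
Ending inventory: 159 @ $26.00 + 211 @ $23.10 + 54 @ $21.35 + 56 @ $21.30 = $11,353.80

56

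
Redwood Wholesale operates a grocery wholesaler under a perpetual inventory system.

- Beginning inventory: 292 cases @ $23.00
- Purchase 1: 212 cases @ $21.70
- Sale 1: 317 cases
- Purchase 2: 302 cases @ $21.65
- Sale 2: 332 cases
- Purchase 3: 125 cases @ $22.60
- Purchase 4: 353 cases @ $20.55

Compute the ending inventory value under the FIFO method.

Ending inventory = $13,478.20

Sale 1 (317) [FIFO — oldest first]: 292 @ $23.00 + 25 @ $21.70 = $7,258.50
Sale 2 (332) [FIFO — oldest first]: 187 @ $21.70 + 145 @ $21.65 = $7,197.15
Total COGS = $7,258.50 + $7,197.15 = $14,455.65
Ending inventory: 157 @ $21.65 + 125 @ $22.60 + 353 @ $20.55 = $13,478.20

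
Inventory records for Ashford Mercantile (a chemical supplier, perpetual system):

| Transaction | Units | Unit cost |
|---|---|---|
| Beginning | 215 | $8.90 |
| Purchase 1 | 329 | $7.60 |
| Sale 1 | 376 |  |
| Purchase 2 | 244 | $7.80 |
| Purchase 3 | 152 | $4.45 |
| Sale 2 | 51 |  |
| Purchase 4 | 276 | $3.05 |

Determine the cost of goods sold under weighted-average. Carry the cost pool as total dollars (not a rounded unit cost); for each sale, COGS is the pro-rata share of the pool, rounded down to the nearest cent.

COGS = $3,407.30

After Beginning: 215 on hand, pool $1,913.50 (≈ $8.9000 each)
After Purchase 1: 544 on hand, pool $4,413.90 (≈ $8.1138 each)
Sale 1, sell 376: 376/544 × $4,413.90 → $3,050.78
After Purchase 2: 412 on hand, pool $3,266.32 (≈ $7.9280 each)
After Purchase 3: 564 on hand, pool $3,942.72 (≈ $6.9906 each)
Sale 2, sell 51: 51/564 × $3,942.72 → $356.52
After Purchase 4: 789 on hand, pool $4,428.00 (≈ $5.6122 each)
Total COGS = $3,050.78 + $356.52 = $3,407.30
Ending inventory (cost pool remaining) = $4,428.00
Check: goods available $7,835.30 = COGS $3,407.30 + ending $4,428.00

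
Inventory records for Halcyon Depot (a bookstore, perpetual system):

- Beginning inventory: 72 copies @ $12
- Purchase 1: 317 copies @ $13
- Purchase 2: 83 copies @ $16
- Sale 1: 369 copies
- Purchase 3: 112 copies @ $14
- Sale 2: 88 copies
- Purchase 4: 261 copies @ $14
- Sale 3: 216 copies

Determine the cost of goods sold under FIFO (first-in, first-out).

Sale 1 (369) [FIFO — oldest first]: 72 @ $12 + 297 @ $13 = $4,725
Sale 2 (88) [FIFO — oldest first]: 20 @ $13 + 68 @ $16 = $1,348
Sale 3 (216) [FIFO — oldest first]: 15 @ $16 + 112 @ $14 + 89 @ $14 = $3,054
Total COGS = $4,725 + $1,348 + $3,054 = $9,127
Ending inventory: 172 @ $14 = $2,408
Check: goods available $11,535 = COGS $9,127 + ending $2,408

COGS = $9,127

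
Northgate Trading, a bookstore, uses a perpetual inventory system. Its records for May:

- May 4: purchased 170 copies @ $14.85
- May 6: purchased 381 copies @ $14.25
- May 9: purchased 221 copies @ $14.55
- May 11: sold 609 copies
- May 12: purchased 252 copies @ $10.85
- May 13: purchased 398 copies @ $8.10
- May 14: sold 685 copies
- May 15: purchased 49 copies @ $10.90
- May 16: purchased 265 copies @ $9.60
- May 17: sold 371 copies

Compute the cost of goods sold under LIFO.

COGS = $19,151.05

May 11, 609 sold [LIFO — newest first]: 221 @ $14.55 + 381 @ $14.25 + 7 @ $14.85 = $8,748.75
May 14, 685 sold [LIFO — newest first]: 398 @ $8.10 + 252 @ $10.85 + 35 @ $14.85 = $6,477.75
May 17, 371 sold [LIFO — newest first]: 265 @ $9.60 + 49 @ $10.90 + 57 @ $14.85 = $3,924.55
Total COGS = $8,748.75 + $6,477.75 + $3,924.55 = $19,151.05
Ending inventory: 71 @ $14.85 = $1,054.35
Check: goods available $20,205.40 = COGS $19,151.05 + ending $1,054.35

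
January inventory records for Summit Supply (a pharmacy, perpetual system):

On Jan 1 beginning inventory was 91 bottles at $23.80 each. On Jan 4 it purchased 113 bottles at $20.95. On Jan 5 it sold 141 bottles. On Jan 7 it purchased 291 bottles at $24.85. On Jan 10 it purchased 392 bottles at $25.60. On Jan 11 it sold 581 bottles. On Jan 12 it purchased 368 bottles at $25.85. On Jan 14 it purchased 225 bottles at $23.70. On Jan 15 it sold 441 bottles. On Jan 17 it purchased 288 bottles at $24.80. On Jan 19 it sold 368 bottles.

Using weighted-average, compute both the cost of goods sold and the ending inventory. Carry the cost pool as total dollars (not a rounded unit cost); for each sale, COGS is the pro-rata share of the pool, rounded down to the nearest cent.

COGS = $37,881.03; ending inventory = $5,906.37

After Jan 1: 91 on hand, pool $2,165.80 (≈ $23.8000 each)
After Jan 4: 204 on hand, pool $4,533.15 (≈ $22.2213 each)
Jan 5, sell 141: 141/204 × $4,533.15 → $3,133.20
After Jan 7: 354 on hand, pool $8,631.30 (≈ $24.3822 each)
After Jan 10: 746 on hand, pool $18,666.50 (≈ $25.0221 each)
Jan 11, sell 581: 581/746 × $18,666.50 → $14,537.85
After Jan 12: 533 on hand, pool $13,641.45 (≈ $25.5937 each)
After Jan 14: 758 on hand, pool $18,973.95 (≈ $25.0316 each)
Jan 15, sell 441: 441/758 × $18,973.95 → $11,038.93
After Jan 17: 605 on hand, pool $15,077.42 (≈ $24.9214 each)
Jan 19, sell 368: 368/605 × $15,077.42 → $9,171.05
Total COGS = $3,133.20 + $14,537.85 + $11,038.93 + $9,171.05 = $37,881.03
Ending inventory (cost pool remaining) = $5,906.37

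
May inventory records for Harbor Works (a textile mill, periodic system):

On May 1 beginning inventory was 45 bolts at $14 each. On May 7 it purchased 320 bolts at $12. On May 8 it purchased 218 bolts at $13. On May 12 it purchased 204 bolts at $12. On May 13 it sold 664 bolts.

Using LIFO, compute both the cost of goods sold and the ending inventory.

COGS = $8,186; ending inventory = $1,566

May 13, 664 sold [LIFO — newest first]: 204 @ $12 + 218 @ $13 + 242 @ $12 = $8,186
Ending inventory: 45 @ $14 + 78 @ $12 = $1,566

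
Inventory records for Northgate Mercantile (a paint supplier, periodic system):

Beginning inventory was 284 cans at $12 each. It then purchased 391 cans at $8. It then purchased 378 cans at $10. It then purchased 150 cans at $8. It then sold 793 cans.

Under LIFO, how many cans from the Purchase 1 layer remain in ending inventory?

126

Sale 1 (793) [LIFO — newest first]: 150 @ $8 + 378 @ $10 + 265 @ $8 = $7,100
Ending inventory: 284 @ $12 + 126 @ $8 = $4,416
Check: goods available $11,516 = COGS $7,100 + ending $4,416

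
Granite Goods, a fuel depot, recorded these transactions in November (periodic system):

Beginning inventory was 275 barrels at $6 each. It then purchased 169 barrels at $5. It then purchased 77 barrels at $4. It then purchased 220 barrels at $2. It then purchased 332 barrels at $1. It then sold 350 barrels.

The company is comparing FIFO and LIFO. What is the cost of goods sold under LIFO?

FIFO COGS: 275 @ $6 + 75 @ $5 = $2,025
LIFO COGS: 332 @ $1 + 18 @ $2 = $368

COGS = $368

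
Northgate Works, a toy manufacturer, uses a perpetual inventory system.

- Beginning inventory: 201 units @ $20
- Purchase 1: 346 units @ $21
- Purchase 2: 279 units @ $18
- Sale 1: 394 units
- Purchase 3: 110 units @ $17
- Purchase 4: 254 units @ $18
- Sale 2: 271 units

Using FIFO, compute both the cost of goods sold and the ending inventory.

Sale 1 (394) [FIFO — oldest first]: 201 @ $20 + 193 @ $21 = $8,073
Sale 2 (271) [FIFO — oldest first]: 153 @ $21 + 118 @ $18 = $5,337
Total COGS = $8,073 + $5,337 = $13,410
Ending inventory: 161 @ $18 + 110 @ $17 + 254 @ $18 = $9,340

COGS = $13,410; ending inventory = $9,340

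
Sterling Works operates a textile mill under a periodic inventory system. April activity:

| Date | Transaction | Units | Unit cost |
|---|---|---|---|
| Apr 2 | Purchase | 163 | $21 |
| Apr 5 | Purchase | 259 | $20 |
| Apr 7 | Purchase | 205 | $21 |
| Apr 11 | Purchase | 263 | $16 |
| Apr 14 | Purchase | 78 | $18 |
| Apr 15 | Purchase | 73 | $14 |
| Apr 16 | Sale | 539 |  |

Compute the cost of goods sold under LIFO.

COGS = $9,259

Apr 16, 539 sold [LIFO — newest first]: 73 @ $14 + 78 @ $18 + 263 @ $16 + 125 @ $21 = $9,259
Ending inventory: 163 @ $21 + 259 @ $20 + 80 @ $21 = $10,283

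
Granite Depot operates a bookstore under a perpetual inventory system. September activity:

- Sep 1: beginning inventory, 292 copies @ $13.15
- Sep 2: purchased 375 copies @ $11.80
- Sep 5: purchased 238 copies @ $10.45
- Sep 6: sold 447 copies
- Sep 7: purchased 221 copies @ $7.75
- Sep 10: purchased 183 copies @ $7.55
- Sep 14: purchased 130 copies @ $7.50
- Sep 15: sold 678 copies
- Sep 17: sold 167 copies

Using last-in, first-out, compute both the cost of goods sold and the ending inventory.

COGS = $12,888.25; ending inventory = $1,933.05

Sep 6, 447 sold [LIFO — newest first]: 238 @ $10.45 + 209 @ $11.80 = $4,953.30
Sep 15, 678 sold [LIFO — newest first]: 130 @ $7.50 + 183 @ $7.55 + 221 @ $7.75 + 144 @ $11.80 = $5,768.60
Sep 17, 167 sold [LIFO — newest first]: 22 @ $11.80 + 145 @ $13.15 = $2,166.35
Total COGS = $4,953.30 + $5,768.60 + $2,166.35 = $12,888.25
Ending inventory: 147 @ $13.15 = $1,933.05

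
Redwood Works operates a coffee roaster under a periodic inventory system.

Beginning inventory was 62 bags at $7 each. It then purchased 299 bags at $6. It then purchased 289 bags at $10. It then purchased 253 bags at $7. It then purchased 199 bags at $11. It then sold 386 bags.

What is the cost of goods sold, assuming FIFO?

Sale 1 (386) [FIFO — oldest first]: 62 @ $7 + 299 @ $6 + 25 @ $10 = $2,478
Ending inventory: 264 @ $10 + 253 @ $7 + 199 @ $11 = $6,600

COGS = $2,478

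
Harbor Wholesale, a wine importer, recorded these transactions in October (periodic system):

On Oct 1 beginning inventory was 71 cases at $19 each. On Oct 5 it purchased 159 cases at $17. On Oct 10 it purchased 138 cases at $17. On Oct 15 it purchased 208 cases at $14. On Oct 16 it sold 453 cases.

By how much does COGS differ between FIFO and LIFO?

$511

FIFO COGS: 71 @ $19 + 159 @ $17 + 138 @ $17 + 85 @ $14 = $7,588
LIFO COGS: 208 @ $14 + 138 @ $17 + 107 @ $17 = $7,077
Difference = |$7,588 − $7,077| = $511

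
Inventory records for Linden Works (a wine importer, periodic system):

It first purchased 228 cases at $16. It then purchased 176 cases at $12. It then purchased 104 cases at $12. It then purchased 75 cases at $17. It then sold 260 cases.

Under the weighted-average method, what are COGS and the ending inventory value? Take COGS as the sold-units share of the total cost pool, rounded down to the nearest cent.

COGS = $3,693.96; ending inventory = $4,589.04

Sale 1, sell 260: 260/583 × $8,283.00 → $3,693.96
Ending inventory (cost pool remaining) = $4,589.04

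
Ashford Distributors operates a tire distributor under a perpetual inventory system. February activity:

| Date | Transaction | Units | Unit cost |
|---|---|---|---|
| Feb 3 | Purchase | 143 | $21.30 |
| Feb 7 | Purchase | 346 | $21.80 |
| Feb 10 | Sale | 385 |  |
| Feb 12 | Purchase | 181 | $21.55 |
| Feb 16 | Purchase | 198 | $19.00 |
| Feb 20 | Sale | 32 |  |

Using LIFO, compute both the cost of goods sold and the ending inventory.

COGS = $8,981.50; ending inventory = $9,269.75

Feb 10, 385 sold [LIFO — newest first]: 346 @ $21.80 + 39 @ $21.30 = $8,373.50
Feb 20, 32 sold [LIFO — newest first]: 32 @ $19.00 = $608.00
Total COGS = $8,373.50 + $608.00 = $8,981.50
Ending inventory: 104 @ $21.30 + 181 @ $21.55 + 166 @ $19.00 = $9,269.75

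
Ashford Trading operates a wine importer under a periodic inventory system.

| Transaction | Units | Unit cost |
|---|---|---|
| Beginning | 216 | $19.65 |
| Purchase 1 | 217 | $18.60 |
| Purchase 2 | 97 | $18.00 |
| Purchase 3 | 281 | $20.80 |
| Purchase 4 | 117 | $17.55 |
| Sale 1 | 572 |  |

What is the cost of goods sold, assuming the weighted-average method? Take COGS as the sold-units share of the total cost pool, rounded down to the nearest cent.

COGS = $11,048.44

Sale 1, sell 572: 572/928 × $17,924.75 → $11,048.44
Ending inventory (cost pool remaining) = $6,876.31
Check: goods available $17,924.75 = COGS $11,048.44 + ending $6,876.31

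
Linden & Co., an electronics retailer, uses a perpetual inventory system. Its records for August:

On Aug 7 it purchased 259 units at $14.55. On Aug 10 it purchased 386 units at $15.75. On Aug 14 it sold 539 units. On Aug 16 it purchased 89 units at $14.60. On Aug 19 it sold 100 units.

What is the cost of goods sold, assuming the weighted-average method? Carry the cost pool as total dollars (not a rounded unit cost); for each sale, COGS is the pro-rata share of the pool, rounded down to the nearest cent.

After Aug 7: 259 on hand, pool $3,768.45 (≈ $14.5500 each)
After Aug 10: 645 on hand, pool $9,847.95 (≈ $15.2681 each)
Aug 14, sell 539: 539/645 × $9,847.95 → $8,229.52
After Aug 16: 195 on hand, pool $2,917.83 (≈ $14.9632 each)
Aug 19, sell 100: 100/195 × $2,917.83 → $1,496.32
Total COGS = $8,229.52 + $1,496.32 = $9,725.84
Ending inventory (cost pool remaining) = $1,421.51

COGS = $9,725.84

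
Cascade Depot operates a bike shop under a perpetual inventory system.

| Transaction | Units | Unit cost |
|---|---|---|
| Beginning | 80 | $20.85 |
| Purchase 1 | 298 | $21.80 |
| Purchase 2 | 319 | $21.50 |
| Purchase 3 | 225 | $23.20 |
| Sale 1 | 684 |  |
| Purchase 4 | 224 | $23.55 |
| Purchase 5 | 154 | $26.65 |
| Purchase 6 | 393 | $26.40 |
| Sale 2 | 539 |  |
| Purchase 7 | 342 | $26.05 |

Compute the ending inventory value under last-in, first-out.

Ending inventory = $19,509.90

Sale 1 (684) [LIFO — newest first]: 225 @ $23.20 + 319 @ $21.50 + 140 @ $21.80 = $15,130.50
Sale 2 (539) [LIFO — newest first]: 393 @ $26.40 + 146 @ $26.65 = $14,266.10
Total COGS = $15,130.50 + $14,266.10 = $29,396.60
Ending inventory: 80 @ $20.85 + 158 @ $21.80 + 224 @ $23.55 + 8 @ $26.65 + 342 @ $26.05 = $19,509.90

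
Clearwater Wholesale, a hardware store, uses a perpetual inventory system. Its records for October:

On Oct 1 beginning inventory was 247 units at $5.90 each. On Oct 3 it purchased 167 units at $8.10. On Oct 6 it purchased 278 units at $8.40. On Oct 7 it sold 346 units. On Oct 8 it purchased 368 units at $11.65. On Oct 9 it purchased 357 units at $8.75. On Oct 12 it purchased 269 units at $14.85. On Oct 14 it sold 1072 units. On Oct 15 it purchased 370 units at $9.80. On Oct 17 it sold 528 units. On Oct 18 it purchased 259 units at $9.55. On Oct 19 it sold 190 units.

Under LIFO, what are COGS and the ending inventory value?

COGS = $21,342.30; ending inventory = $1,307.95

Oct 7, 346 sold [LIFO — newest first]: 278 @ $8.40 + 68 @ $8.10 = $2,886.00
Oct 14, 1072 sold [LIFO — newest first]: 269 @ $14.85 + 357 @ $8.75 + 368 @ $11.65 + 78 @ $8.10 = $12,037.40
Oct 17, 528 sold [LIFO — newest first]: 370 @ $9.80 + 21 @ $8.10 + 137 @ $5.90 = $4,604.40
Oct 19, 190 sold [LIFO — newest first]: 190 @ $9.55 = $1,814.50
Total COGS = $2,886.00 + $12,037.40 + $4,604.40 + $1,814.50 = $21,342.30
Ending inventory: 110 @ $5.90 + 69 @ $9.55 = $1,307.95
Check: goods available $22,650.25 = COGS $21,342.30 + ending $1,307.95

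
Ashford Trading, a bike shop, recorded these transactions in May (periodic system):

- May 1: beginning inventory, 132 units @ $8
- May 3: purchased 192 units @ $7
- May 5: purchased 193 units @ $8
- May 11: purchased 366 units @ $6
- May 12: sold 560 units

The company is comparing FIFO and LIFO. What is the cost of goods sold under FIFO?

COGS = $4,202

FIFO COGS: 132 @ $8 + 192 @ $7 + 193 @ $8 + 43 @ $6 = $4,202
LIFO COGS: 366 @ $6 + 193 @ $8 + 1 @ $7 = $3,747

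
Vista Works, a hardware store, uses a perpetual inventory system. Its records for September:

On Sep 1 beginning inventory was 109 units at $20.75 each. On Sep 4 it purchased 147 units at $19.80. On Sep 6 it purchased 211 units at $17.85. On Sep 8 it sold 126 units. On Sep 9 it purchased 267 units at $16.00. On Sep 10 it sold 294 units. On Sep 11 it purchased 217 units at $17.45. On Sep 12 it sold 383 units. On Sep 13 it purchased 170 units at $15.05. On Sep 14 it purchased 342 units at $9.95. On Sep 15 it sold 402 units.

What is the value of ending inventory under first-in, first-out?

Ending inventory = $2,567.10

Sep 8, 126 sold [FIFO — oldest first]: 109 @ $20.75 + 17 @ $19.80 = $2,598.35
Sep 10, 294 sold [FIFO — oldest first]: 130 @ $19.80 + 164 @ $17.85 = $5,501.40
Sep 12, 383 sold [FIFO — oldest first]: 47 @ $17.85 + 267 @ $16.00 + 69 @ $17.45 = $6,315.00
Sep 15, 402 sold [FIFO — oldest first]: 148 @ $17.45 + 170 @ $15.05 + 84 @ $9.95 = $5,976.90
Total COGS = $2,598.35 + $5,501.40 + $6,315.00 + $5,976.90 = $20,391.65
Ending inventory: 258 @ $9.95 = $2,567.10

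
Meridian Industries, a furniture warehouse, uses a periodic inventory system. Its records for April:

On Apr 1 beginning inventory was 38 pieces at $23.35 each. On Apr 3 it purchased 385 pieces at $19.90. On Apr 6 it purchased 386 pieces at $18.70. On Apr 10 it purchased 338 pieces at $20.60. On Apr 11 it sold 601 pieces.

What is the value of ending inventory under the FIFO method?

Ending inventory = $10,852.40

Apr 11, 601 sold [FIFO — oldest first]: 38 @ $23.35 + 385 @ $19.90 + 178 @ $18.70 = $11,877.40
Ending inventory: 208 @ $18.70 + 338 @ $20.60 = $10,852.40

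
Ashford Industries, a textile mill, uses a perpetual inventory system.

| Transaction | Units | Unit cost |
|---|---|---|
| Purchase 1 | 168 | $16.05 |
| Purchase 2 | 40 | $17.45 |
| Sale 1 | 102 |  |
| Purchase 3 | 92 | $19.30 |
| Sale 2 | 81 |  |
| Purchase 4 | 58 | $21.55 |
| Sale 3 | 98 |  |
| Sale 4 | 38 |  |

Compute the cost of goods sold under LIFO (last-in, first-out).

COGS = $5,793.95

Sale 1 (102) [LIFO — newest first]: 40 @ $17.45 + 62 @ $16.05 = $1,693.10
Sale 2 (81) [LIFO — newest first]: 81 @ $19.30 = $1,563.30
Sale 3 (98) [LIFO — newest first]: 58 @ $21.55 + 11 @ $19.30 + 29 @ $16.05 = $1,927.65
Sale 4 (38) [LIFO — newest first]: 38 @ $16.05 = $609.90
Total COGS = $1,693.10 + $1,563.30 + $1,927.65 + $609.90 = $5,793.95
Ending inventory: 39 @ $16.05 = $625.95
Check: goods available $6,419.90 = COGS $5,793.95 + ending $625.95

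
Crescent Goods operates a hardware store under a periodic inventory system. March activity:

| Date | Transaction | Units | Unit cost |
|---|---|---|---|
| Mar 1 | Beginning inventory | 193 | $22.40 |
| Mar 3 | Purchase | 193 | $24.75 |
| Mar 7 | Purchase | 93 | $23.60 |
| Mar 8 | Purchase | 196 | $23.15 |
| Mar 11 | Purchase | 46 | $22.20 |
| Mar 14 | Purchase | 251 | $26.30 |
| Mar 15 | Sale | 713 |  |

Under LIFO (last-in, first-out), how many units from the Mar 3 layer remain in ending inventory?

Mar 15, 713 sold [LIFO — newest first]: 251 @ $26.30 + 46 @ $22.20 + 196 @ $23.15 + 93 @ $23.60 + 127 @ $24.75 = $17,497.95
Ending inventory: 193 @ $22.40 + 66 @ $24.75 = $5,956.70
Check: goods available $23,454.65 = COGS $17,497.95 + ending $5,956.70

66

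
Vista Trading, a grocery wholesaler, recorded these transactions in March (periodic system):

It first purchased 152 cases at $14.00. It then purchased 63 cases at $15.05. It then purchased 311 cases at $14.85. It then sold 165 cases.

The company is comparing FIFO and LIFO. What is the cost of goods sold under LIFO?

COGS = $2,450.25

FIFO COGS: 152 @ $14.00 + 13 @ $15.05 = $2,323.65
LIFO COGS: 165 @ $14.85 = $2,450.25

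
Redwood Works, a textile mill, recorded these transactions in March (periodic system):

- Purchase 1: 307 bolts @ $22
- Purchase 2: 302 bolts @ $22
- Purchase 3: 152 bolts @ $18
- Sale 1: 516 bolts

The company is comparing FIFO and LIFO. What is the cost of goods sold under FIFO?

FIFO COGS: 307 @ $22 + 209 @ $22 = $11,352
LIFO COGS: 152 @ $18 + 302 @ $22 + 62 @ $22 = $10,744

COGS = $11,352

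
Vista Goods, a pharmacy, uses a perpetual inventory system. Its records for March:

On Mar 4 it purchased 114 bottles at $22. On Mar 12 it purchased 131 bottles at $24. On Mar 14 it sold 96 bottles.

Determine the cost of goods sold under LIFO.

Mar 14, 96 sold [LIFO — newest first]: 96 @ $24 = $2,304
Ending inventory: 114 @ $22 + 35 @ $24 = $3,348

COGS = $2,304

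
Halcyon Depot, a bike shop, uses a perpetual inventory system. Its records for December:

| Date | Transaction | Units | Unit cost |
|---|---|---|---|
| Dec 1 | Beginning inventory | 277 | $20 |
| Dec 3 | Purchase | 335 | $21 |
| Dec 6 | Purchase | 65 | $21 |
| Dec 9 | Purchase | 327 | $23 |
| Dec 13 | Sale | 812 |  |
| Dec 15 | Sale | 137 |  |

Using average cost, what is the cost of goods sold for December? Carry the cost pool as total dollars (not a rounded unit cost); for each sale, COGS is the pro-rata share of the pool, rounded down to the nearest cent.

After Dec 1: 277 on hand, pool $5,540.00 (≈ $20.0000 each)
After Dec 3: 612 on hand, pool $12,575.00 (≈ $20.5474 each)
After Dec 6: 677 on hand, pool $13,940.00 (≈ $20.5908 each)
After Dec 9: 1004 on hand, pool $21,461.00 (≈ $21.3755 each)
Dec 13, sell 812: 812/1004 × $21,461.00 → $17,356.90
Dec 15, sell 137: 137/192 × $4,104.10 → $2,928.44
Total COGS = $17,356.90 + $2,928.44 = $20,285.34
Ending inventory (cost pool remaining) = $1,175.66

COGS = $20,285.34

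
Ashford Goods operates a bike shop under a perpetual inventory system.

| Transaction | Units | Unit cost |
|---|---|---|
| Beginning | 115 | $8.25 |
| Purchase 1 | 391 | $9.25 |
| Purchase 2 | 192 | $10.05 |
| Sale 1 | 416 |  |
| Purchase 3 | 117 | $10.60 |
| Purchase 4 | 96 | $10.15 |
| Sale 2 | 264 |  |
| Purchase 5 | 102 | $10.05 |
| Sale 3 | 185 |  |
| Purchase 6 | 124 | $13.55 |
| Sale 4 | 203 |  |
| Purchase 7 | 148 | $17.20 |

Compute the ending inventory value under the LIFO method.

Ending inventory = $3,114.85

Sale 1 (416) [LIFO — newest first]: 192 @ $10.05 + 224 @ $9.25 = $4,001.60
Sale 2 (264) [LIFO — newest first]: 96 @ $10.15 + 117 @ $10.60 + 51 @ $9.25 = $2,686.35
Sale 3 (185) [LIFO — newest first]: 102 @ $10.05 + 83 @ $9.25 = $1,792.85
Sale 4 (203) [LIFO — newest first]: 124 @ $13.55 + 33 @ $9.25 + 46 @ $8.25 = $2,364.95
Total COGS = $4,001.60 + $2,686.35 + $1,792.85 + $2,364.95 = $10,845.75
Ending inventory: 69 @ $8.25 + 148 @ $17.20 = $3,114.85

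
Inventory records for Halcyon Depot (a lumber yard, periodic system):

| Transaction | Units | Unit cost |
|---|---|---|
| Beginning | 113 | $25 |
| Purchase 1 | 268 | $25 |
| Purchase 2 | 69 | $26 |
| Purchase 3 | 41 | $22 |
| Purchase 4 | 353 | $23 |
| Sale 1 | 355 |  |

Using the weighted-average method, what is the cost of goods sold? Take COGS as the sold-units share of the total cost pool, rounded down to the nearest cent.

Sale 1, sell 355: 355/844 × $20,340.00 → $8,555.33
Ending inventory (cost pool remaining) = $11,784.67

COGS = $8,555.33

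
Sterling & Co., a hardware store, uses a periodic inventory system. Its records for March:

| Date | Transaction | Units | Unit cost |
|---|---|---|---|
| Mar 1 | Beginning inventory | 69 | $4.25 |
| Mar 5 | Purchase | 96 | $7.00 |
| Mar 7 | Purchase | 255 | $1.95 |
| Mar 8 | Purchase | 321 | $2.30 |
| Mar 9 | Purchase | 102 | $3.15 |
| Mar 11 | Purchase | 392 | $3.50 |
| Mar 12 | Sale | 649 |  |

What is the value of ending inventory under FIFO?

Mar 12, 649 sold [FIFO — oldest first]: 69 @ $4.25 + 96 @ $7.00 + 255 @ $1.95 + 229 @ $2.30 = $1,989.20
Ending inventory: 92 @ $2.30 + 102 @ $3.15 + 392 @ $3.50 = $1,904.90
Check: goods available $3,894.10 = COGS $1,989.20 + ending $1,904.90

Ending inventory = $1,904.90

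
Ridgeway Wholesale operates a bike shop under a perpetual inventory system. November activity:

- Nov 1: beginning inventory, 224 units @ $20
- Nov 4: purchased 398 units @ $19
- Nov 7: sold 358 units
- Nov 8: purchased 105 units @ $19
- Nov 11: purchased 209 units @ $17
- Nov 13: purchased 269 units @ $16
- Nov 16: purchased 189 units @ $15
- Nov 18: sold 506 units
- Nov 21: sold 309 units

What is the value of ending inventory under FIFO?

Ending inventory = $3,347

Nov 7, 358 sold [FIFO — oldest first]: 224 @ $20 + 134 @ $19 = $7,026
Nov 18, 506 sold [FIFO — oldest first]: 264 @ $19 + 105 @ $19 + 137 @ $17 = $9,340
Nov 21, 309 sold [FIFO — oldest first]: 72 @ $17 + 237 @ $16 = $5,016
Total COGS = $7,026 + $9,340 + $5,016 = $21,382
Ending inventory: 32 @ $16 + 189 @ $15 = $3,347
Check: goods available $24,729 = COGS $21,382 + ending $3,347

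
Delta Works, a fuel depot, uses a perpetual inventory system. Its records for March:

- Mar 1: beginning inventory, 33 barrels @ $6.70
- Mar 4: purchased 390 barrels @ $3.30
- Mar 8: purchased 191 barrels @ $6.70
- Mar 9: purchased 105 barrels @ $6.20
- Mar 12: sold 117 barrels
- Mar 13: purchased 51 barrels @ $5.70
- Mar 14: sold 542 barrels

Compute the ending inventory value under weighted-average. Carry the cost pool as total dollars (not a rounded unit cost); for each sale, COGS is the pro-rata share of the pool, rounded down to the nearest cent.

After Mar 1: 33 on hand, pool $221.10 (≈ $6.7000 each)
After Mar 4: 423 on hand, pool $1,508.10 (≈ $3.5652 each)
After Mar 8: 614 on hand, pool $2,787.80 (≈ $4.5404 each)
After Mar 9: 719 on hand, pool $3,438.80 (≈ $4.7828 each)
Mar 12, sell 117: 117/719 × $3,438.80 → $559.58
After Mar 13: 653 on hand, pool $3,169.92 (≈ $4.8544 each)
Mar 14, sell 542: 542/653 × $3,169.92 → $2,631.08
Total COGS = $559.58 + $2,631.08 = $3,190.66
Ending inventory (cost pool remaining) = $538.84

Ending inventory = $538.84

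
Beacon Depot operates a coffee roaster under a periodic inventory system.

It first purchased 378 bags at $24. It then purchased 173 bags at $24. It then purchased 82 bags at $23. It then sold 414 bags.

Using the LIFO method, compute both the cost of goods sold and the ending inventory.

Sale 1 (414) [LIFO — newest first]: 82 @ $23 + 173 @ $24 + 159 @ $24 = $9,854
Ending inventory: 219 @ $24 = $5,256
Check: goods available $15,110 = COGS $9,854 + ending $5,256

COGS = $9,854; ending inventory = $5,256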